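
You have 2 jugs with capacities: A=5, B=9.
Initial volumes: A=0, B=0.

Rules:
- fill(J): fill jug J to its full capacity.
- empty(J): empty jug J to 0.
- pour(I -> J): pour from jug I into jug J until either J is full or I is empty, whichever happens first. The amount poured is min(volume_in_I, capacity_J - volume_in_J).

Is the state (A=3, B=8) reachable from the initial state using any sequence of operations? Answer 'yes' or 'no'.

Answer: no

Derivation:
BFS explored all 28 reachable states.
Reachable set includes: (0,0), (0,1), (0,2), (0,3), (0,4), (0,5), (0,6), (0,7), (0,8), (0,9), (1,0), (1,9) ...
Target (A=3, B=8) not in reachable set → no.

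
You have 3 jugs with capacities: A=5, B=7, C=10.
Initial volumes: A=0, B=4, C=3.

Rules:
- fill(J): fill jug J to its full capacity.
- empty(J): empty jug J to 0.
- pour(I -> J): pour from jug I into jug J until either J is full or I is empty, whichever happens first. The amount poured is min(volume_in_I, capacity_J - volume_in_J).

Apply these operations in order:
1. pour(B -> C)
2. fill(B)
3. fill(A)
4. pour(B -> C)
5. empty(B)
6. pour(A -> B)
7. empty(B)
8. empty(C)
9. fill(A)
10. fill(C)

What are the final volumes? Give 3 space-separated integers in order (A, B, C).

Step 1: pour(B -> C) -> (A=0 B=0 C=7)
Step 2: fill(B) -> (A=0 B=7 C=7)
Step 3: fill(A) -> (A=5 B=7 C=7)
Step 4: pour(B -> C) -> (A=5 B=4 C=10)
Step 5: empty(B) -> (A=5 B=0 C=10)
Step 6: pour(A -> B) -> (A=0 B=5 C=10)
Step 7: empty(B) -> (A=0 B=0 C=10)
Step 8: empty(C) -> (A=0 B=0 C=0)
Step 9: fill(A) -> (A=5 B=0 C=0)
Step 10: fill(C) -> (A=5 B=0 C=10)

Answer: 5 0 10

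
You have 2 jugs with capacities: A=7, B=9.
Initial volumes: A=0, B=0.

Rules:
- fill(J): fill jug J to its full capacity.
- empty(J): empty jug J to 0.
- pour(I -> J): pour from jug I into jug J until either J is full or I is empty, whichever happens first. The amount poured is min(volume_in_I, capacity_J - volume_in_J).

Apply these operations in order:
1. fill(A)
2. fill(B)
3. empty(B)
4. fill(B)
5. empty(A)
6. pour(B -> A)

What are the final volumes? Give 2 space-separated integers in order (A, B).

Answer: 7 2

Derivation:
Step 1: fill(A) -> (A=7 B=0)
Step 2: fill(B) -> (A=7 B=9)
Step 3: empty(B) -> (A=7 B=0)
Step 4: fill(B) -> (A=7 B=9)
Step 5: empty(A) -> (A=0 B=9)
Step 6: pour(B -> A) -> (A=7 B=2)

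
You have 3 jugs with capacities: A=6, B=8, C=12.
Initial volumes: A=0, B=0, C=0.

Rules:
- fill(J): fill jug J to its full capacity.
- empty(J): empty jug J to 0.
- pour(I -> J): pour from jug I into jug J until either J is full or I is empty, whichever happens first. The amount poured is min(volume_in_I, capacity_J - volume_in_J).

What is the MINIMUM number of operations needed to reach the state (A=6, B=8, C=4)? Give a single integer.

BFS from (A=0, B=0, C=0). One shortest path:
  1. fill(A) -> (A=6 B=0 C=0)
  2. fill(C) -> (A=6 B=0 C=12)
  3. pour(C -> B) -> (A=6 B=8 C=4)
Reached target in 3 moves.

Answer: 3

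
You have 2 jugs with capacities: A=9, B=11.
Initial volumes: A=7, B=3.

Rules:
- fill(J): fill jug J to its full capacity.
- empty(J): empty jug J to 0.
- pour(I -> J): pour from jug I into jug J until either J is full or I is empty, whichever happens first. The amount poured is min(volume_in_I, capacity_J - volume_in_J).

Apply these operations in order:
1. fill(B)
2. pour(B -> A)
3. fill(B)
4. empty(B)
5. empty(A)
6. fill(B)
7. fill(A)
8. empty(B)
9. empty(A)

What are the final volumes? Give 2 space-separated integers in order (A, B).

Answer: 0 0

Derivation:
Step 1: fill(B) -> (A=7 B=11)
Step 2: pour(B -> A) -> (A=9 B=9)
Step 3: fill(B) -> (A=9 B=11)
Step 4: empty(B) -> (A=9 B=0)
Step 5: empty(A) -> (A=0 B=0)
Step 6: fill(B) -> (A=0 B=11)
Step 7: fill(A) -> (A=9 B=11)
Step 8: empty(B) -> (A=9 B=0)
Step 9: empty(A) -> (A=0 B=0)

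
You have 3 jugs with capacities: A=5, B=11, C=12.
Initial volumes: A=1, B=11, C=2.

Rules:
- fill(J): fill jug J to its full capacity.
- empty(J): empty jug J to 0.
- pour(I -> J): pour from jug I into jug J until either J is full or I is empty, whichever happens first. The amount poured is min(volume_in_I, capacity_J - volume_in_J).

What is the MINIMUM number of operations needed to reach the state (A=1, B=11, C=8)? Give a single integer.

BFS from (A=1, B=11, C=2). One shortest path:
  1. pour(B -> C) -> (A=1 B=1 C=12)
  2. pour(C -> A) -> (A=5 B=1 C=8)
  3. empty(A) -> (A=0 B=1 C=8)
  4. pour(B -> A) -> (A=1 B=0 C=8)
  5. fill(B) -> (A=1 B=11 C=8)
Reached target in 5 moves.

Answer: 5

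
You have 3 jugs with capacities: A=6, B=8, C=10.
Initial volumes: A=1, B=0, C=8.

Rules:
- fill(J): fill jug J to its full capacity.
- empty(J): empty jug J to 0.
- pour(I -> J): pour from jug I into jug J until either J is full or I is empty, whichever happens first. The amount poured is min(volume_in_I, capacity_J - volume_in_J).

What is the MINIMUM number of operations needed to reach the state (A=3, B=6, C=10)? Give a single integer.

Answer: 4

Derivation:
BFS from (A=1, B=0, C=8). One shortest path:
  1. pour(C -> A) -> (A=6 B=0 C=3)
  2. pour(A -> B) -> (A=0 B=6 C=3)
  3. pour(C -> A) -> (A=3 B=6 C=0)
  4. fill(C) -> (A=3 B=6 C=10)
Reached target in 4 moves.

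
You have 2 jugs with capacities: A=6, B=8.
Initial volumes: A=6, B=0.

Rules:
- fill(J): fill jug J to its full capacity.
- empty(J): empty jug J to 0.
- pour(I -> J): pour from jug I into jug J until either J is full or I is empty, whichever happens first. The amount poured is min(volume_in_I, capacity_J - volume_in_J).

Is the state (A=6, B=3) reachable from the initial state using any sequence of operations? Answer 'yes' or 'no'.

Answer: no

Derivation:
BFS explored all 14 reachable states.
Reachable set includes: (0,0), (0,2), (0,4), (0,6), (0,8), (2,0), (2,8), (4,0), (4,8), (6,0), (6,2), (6,4) ...
Target (A=6, B=3) not in reachable set → no.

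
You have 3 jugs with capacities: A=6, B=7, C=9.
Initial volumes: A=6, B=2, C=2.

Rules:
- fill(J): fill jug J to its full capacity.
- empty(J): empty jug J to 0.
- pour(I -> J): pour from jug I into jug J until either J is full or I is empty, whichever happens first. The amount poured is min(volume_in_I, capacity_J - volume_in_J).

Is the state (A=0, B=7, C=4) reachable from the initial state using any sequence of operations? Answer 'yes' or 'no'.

Answer: yes

Derivation:
BFS from (A=6, B=2, C=2):
  1. empty(A) -> (A=0 B=2 C=2)
  2. fill(C) -> (A=0 B=2 C=9)
  3. pour(C -> B) -> (A=0 B=7 C=4)
Target reached → yes.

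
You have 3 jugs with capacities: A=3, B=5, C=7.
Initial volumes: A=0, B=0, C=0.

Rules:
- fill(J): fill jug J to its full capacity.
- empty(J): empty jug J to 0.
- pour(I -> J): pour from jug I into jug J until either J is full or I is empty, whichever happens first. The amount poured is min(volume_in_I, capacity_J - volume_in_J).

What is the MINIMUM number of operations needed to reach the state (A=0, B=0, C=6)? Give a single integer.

Answer: 4

Derivation:
BFS from (A=0, B=0, C=0). One shortest path:
  1. fill(A) -> (A=3 B=0 C=0)
  2. pour(A -> C) -> (A=0 B=0 C=3)
  3. fill(A) -> (A=3 B=0 C=3)
  4. pour(A -> C) -> (A=0 B=0 C=6)
Reached target in 4 moves.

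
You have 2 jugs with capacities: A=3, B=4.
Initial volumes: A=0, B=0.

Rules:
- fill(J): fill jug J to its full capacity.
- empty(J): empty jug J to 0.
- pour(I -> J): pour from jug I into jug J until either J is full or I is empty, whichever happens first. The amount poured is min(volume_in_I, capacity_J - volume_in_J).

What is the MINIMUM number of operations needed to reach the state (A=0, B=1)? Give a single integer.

BFS from (A=0, B=0). One shortest path:
  1. fill(B) -> (A=0 B=4)
  2. pour(B -> A) -> (A=3 B=1)
  3. empty(A) -> (A=0 B=1)
Reached target in 3 moves.

Answer: 3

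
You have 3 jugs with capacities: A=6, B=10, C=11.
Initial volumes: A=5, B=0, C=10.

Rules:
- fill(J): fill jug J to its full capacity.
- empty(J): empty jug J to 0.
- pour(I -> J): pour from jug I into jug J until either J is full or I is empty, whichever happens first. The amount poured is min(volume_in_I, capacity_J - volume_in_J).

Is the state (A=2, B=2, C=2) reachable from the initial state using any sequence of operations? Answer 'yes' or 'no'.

Answer: no

Derivation:
BFS explored all 474 reachable states.
Reachable set includes: (0,0,0), (0,0,1), (0,0,2), (0,0,3), (0,0,4), (0,0,5), (0,0,6), (0,0,7), (0,0,8), (0,0,9), (0,0,10), (0,0,11) ...
Target (A=2, B=2, C=2) not in reachable set → no.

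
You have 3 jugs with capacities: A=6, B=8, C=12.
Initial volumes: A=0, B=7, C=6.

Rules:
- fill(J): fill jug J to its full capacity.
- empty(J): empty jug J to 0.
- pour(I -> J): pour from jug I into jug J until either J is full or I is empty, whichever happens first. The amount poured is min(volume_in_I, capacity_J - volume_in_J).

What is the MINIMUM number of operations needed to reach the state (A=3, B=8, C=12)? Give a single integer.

BFS from (A=0, B=7, C=6). One shortest path:
  1. fill(A) -> (A=6 B=7 C=6)
  2. pour(A -> B) -> (A=5 B=8 C=6)
  3. empty(B) -> (A=5 B=0 C=6)
  4. pour(C -> B) -> (A=5 B=6 C=0)
  5. fill(C) -> (A=5 B=6 C=12)
  6. pour(A -> B) -> (A=3 B=8 C=12)
Reached target in 6 moves.

Answer: 6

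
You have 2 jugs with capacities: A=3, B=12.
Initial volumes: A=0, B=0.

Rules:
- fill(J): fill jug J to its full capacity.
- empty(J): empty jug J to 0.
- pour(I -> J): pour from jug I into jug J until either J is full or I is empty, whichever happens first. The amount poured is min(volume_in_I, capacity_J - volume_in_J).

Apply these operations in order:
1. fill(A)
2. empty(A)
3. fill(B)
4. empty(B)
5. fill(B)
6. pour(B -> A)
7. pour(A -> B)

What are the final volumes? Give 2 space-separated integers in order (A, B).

Step 1: fill(A) -> (A=3 B=0)
Step 2: empty(A) -> (A=0 B=0)
Step 3: fill(B) -> (A=0 B=12)
Step 4: empty(B) -> (A=0 B=0)
Step 5: fill(B) -> (A=0 B=12)
Step 6: pour(B -> A) -> (A=3 B=9)
Step 7: pour(A -> B) -> (A=0 B=12)

Answer: 0 12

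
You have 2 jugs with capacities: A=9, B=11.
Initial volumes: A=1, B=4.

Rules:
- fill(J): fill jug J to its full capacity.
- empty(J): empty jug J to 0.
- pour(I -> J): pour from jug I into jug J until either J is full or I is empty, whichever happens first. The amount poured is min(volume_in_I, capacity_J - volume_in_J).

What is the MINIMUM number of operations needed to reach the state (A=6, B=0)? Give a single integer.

BFS from (A=1, B=4). One shortest path:
  1. empty(A) -> (A=0 B=4)
  2. pour(B -> A) -> (A=4 B=0)
  3. fill(B) -> (A=4 B=11)
  4. pour(B -> A) -> (A=9 B=6)
  5. empty(A) -> (A=0 B=6)
  6. pour(B -> A) -> (A=6 B=0)
Reached target in 6 moves.

Answer: 6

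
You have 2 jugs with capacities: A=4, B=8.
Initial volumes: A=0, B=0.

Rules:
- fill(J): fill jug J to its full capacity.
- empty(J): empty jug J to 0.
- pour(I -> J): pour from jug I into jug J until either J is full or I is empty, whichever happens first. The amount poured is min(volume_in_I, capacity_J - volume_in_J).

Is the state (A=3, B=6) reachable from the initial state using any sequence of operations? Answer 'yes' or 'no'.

Answer: no

Derivation:
BFS explored all 6 reachable states.
Reachable set includes: (0,0), (0,4), (0,8), (4,0), (4,4), (4,8)
Target (A=3, B=6) not in reachable set → no.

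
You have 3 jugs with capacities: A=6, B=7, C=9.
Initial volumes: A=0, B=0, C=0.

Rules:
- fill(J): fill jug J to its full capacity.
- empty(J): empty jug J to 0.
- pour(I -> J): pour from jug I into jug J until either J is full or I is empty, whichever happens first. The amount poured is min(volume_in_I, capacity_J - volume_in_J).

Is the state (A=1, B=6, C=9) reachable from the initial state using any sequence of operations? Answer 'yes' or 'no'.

Answer: yes

Derivation:
BFS from (A=0, B=0, C=0):
  1. fill(B) -> (A=0 B=7 C=0)
  2. pour(B -> A) -> (A=6 B=1 C=0)
  3. pour(A -> C) -> (A=0 B=1 C=6)
  4. pour(B -> A) -> (A=1 B=0 C=6)
  5. pour(C -> B) -> (A=1 B=6 C=0)
  6. fill(C) -> (A=1 B=6 C=9)
Target reached → yes.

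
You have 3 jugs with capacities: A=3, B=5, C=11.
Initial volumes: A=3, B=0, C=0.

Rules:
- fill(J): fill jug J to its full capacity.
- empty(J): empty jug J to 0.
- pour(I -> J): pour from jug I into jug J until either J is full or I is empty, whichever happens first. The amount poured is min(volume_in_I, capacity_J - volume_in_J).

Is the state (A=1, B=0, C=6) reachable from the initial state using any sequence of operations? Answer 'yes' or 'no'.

Answer: yes

Derivation:
BFS from (A=3, B=0, C=0):
  1. fill(C) -> (A=3 B=0 C=11)
  2. pour(A -> B) -> (A=0 B=3 C=11)
  3. fill(A) -> (A=3 B=3 C=11)
  4. pour(A -> B) -> (A=1 B=5 C=11)
  5. empty(B) -> (A=1 B=0 C=11)
  6. pour(C -> B) -> (A=1 B=5 C=6)
  7. empty(B) -> (A=1 B=0 C=6)
Target reached → yes.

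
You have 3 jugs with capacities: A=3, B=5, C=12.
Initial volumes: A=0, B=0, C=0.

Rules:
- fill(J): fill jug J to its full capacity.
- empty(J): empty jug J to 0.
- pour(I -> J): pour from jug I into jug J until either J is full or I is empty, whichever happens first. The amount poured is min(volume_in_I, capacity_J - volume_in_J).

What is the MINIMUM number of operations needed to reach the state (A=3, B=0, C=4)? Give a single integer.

BFS from (A=0, B=0, C=0). One shortest path:
  1. fill(C) -> (A=0 B=0 C=12)
  2. pour(C -> A) -> (A=3 B=0 C=9)
  3. pour(C -> B) -> (A=3 B=5 C=4)
  4. empty(B) -> (A=3 B=0 C=4)
Reached target in 4 moves.

Answer: 4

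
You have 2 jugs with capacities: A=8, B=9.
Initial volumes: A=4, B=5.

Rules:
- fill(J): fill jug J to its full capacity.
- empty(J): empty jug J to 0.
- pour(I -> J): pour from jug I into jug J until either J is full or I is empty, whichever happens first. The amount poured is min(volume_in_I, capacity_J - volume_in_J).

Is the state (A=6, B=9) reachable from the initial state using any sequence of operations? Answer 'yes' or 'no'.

BFS from (A=4, B=5):
  1. empty(A) -> (A=0 B=5)
  2. pour(B -> A) -> (A=5 B=0)
  3. fill(B) -> (A=5 B=9)
  4. pour(B -> A) -> (A=8 B=6)
  5. empty(A) -> (A=0 B=6)
  6. pour(B -> A) -> (A=6 B=0)
  7. fill(B) -> (A=6 B=9)
Target reached → yes.

Answer: yes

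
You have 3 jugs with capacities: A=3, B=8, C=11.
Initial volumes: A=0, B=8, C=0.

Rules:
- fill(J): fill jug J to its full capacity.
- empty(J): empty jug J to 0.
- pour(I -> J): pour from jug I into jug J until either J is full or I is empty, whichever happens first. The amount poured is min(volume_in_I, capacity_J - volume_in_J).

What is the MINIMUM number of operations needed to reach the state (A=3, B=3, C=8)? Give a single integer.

Answer: 4

Derivation:
BFS from (A=0, B=8, C=0). One shortest path:
  1. fill(A) -> (A=3 B=8 C=0)
  2. pour(B -> C) -> (A=3 B=0 C=8)
  3. pour(A -> B) -> (A=0 B=3 C=8)
  4. fill(A) -> (A=3 B=3 C=8)
Reached target in 4 moves.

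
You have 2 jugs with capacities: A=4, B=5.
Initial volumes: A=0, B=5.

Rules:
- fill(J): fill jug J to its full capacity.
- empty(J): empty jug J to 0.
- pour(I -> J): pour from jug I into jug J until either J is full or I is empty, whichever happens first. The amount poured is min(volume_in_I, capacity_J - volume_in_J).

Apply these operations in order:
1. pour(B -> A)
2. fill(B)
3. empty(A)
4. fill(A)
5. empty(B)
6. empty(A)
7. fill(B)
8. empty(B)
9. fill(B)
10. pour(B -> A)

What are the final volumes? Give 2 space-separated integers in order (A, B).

Answer: 4 1

Derivation:
Step 1: pour(B -> A) -> (A=4 B=1)
Step 2: fill(B) -> (A=4 B=5)
Step 3: empty(A) -> (A=0 B=5)
Step 4: fill(A) -> (A=4 B=5)
Step 5: empty(B) -> (A=4 B=0)
Step 6: empty(A) -> (A=0 B=0)
Step 7: fill(B) -> (A=0 B=5)
Step 8: empty(B) -> (A=0 B=0)
Step 9: fill(B) -> (A=0 B=5)
Step 10: pour(B -> A) -> (A=4 B=1)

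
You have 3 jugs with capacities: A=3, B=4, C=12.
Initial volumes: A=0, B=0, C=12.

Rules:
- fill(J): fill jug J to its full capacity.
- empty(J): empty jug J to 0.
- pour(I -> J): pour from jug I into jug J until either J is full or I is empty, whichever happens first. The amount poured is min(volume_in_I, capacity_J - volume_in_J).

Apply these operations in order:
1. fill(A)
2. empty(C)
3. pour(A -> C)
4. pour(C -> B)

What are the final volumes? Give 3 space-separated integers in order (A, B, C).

Step 1: fill(A) -> (A=3 B=0 C=12)
Step 2: empty(C) -> (A=3 B=0 C=0)
Step 3: pour(A -> C) -> (A=0 B=0 C=3)
Step 4: pour(C -> B) -> (A=0 B=3 C=0)

Answer: 0 3 0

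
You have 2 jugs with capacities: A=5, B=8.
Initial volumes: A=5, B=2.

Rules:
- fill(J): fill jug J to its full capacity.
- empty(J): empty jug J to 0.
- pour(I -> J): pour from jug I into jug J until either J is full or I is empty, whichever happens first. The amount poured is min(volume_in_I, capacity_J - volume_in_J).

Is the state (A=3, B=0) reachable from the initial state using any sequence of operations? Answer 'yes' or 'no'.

BFS from (A=5, B=2):
  1. empty(A) -> (A=0 B=2)
  2. fill(B) -> (A=0 B=8)
  3. pour(B -> A) -> (A=5 B=3)
  4. empty(A) -> (A=0 B=3)
  5. pour(B -> A) -> (A=3 B=0)
Target reached → yes.

Answer: yes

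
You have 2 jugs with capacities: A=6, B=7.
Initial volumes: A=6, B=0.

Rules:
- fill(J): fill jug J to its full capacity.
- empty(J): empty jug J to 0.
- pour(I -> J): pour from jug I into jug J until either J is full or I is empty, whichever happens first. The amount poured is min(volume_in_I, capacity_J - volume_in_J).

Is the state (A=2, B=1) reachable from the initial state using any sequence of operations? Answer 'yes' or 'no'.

BFS explored all 26 reachable states.
Reachable set includes: (0,0), (0,1), (0,2), (0,3), (0,4), (0,5), (0,6), (0,7), (1,0), (1,7), (2,0), (2,7) ...
Target (A=2, B=1) not in reachable set → no.

Answer: no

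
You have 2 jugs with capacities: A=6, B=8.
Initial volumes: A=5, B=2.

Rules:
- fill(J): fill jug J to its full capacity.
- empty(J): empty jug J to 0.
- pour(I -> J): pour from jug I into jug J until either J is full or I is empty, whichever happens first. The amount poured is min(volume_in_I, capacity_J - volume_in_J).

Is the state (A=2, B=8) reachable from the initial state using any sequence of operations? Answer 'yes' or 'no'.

BFS from (A=5, B=2):
  1. empty(A) -> (A=0 B=2)
  2. pour(B -> A) -> (A=2 B=0)
  3. fill(B) -> (A=2 B=8)
Target reached → yes.

Answer: yes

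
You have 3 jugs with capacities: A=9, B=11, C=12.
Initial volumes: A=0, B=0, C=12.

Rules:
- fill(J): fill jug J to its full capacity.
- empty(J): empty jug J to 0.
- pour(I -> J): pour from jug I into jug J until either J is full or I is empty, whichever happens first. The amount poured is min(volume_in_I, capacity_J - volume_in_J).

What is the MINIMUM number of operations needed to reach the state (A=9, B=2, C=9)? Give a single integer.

Answer: 5

Derivation:
BFS from (A=0, B=0, C=12). One shortest path:
  1. fill(A) -> (A=9 B=0 C=12)
  2. fill(B) -> (A=9 B=11 C=12)
  3. empty(C) -> (A=9 B=11 C=0)
  4. pour(A -> C) -> (A=0 B=11 C=9)
  5. pour(B -> A) -> (A=9 B=2 C=9)
Reached target in 5 moves.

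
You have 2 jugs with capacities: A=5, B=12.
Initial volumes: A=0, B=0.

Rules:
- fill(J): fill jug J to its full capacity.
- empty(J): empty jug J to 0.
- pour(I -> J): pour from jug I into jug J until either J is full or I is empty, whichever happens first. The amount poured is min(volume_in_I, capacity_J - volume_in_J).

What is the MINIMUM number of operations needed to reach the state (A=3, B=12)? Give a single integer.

Answer: 6

Derivation:
BFS from (A=0, B=0). One shortest path:
  1. fill(A) -> (A=5 B=0)
  2. pour(A -> B) -> (A=0 B=5)
  3. fill(A) -> (A=5 B=5)
  4. pour(A -> B) -> (A=0 B=10)
  5. fill(A) -> (A=5 B=10)
  6. pour(A -> B) -> (A=3 B=12)
Reached target in 6 moves.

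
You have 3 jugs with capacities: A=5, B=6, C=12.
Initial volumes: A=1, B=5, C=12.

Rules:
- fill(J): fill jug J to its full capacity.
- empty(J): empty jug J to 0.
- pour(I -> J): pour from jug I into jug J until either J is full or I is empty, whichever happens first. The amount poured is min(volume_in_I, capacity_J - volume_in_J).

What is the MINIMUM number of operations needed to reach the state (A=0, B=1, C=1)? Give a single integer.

Answer: 5

Derivation:
BFS from (A=1, B=5, C=12). One shortest path:
  1. fill(B) -> (A=1 B=6 C=12)
  2. empty(C) -> (A=1 B=6 C=0)
  3. pour(A -> C) -> (A=0 B=6 C=1)
  4. pour(B -> A) -> (A=5 B=1 C=1)
  5. empty(A) -> (A=0 B=1 C=1)
Reached target in 5 moves.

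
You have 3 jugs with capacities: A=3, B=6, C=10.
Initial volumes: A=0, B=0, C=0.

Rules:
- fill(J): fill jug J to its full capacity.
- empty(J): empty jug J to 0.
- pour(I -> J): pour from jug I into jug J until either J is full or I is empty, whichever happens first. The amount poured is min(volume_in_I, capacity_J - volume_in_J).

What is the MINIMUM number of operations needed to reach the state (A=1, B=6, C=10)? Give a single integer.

Answer: 6

Derivation:
BFS from (A=0, B=0, C=0). One shortest path:
  1. fill(C) -> (A=0 B=0 C=10)
  2. pour(C -> A) -> (A=3 B=0 C=7)
  3. empty(A) -> (A=0 B=0 C=7)
  4. pour(C -> B) -> (A=0 B=6 C=1)
  5. pour(C -> A) -> (A=1 B=6 C=0)
  6. fill(C) -> (A=1 B=6 C=10)
Reached target in 6 moves.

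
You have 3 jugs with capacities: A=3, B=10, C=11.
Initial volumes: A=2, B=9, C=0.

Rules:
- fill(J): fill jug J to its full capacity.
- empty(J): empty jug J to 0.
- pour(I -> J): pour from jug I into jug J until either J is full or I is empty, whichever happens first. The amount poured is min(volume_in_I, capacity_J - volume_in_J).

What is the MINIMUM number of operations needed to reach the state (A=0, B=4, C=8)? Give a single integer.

BFS from (A=2, B=9, C=0). One shortest path:
  1. fill(A) -> (A=3 B=9 C=0)
  2. pour(A -> C) -> (A=0 B=9 C=3)
  3. pour(B -> C) -> (A=0 B=1 C=11)
  4. pour(C -> A) -> (A=3 B=1 C=8)
  5. pour(A -> B) -> (A=0 B=4 C=8)
Reached target in 5 moves.

Answer: 5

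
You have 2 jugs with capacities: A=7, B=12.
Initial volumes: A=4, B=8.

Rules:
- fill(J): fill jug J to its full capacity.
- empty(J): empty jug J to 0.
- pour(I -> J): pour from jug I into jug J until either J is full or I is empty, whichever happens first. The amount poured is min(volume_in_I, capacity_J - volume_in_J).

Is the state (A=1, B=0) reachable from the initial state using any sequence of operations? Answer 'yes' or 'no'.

Answer: yes

Derivation:
BFS from (A=4, B=8):
  1. empty(A) -> (A=0 B=8)
  2. pour(B -> A) -> (A=7 B=1)
  3. empty(A) -> (A=0 B=1)
  4. pour(B -> A) -> (A=1 B=0)
Target reached → yes.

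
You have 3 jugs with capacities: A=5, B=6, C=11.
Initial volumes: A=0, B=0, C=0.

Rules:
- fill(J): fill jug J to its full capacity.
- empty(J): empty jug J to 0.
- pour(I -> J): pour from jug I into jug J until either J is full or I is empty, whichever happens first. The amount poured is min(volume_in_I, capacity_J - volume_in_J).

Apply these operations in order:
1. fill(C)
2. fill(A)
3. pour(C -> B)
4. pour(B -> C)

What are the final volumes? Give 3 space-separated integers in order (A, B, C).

Step 1: fill(C) -> (A=0 B=0 C=11)
Step 2: fill(A) -> (A=5 B=0 C=11)
Step 3: pour(C -> B) -> (A=5 B=6 C=5)
Step 4: pour(B -> C) -> (A=5 B=0 C=11)

Answer: 5 0 11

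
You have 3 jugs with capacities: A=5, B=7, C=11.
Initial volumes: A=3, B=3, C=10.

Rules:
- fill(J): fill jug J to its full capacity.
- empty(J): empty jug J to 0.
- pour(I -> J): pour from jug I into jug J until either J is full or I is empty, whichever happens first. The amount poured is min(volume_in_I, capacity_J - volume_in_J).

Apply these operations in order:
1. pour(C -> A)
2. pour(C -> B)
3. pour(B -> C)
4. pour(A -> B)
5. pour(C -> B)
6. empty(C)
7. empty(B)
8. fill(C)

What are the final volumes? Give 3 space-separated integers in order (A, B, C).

Answer: 0 0 11

Derivation:
Step 1: pour(C -> A) -> (A=5 B=3 C=8)
Step 2: pour(C -> B) -> (A=5 B=7 C=4)
Step 3: pour(B -> C) -> (A=5 B=0 C=11)
Step 4: pour(A -> B) -> (A=0 B=5 C=11)
Step 5: pour(C -> B) -> (A=0 B=7 C=9)
Step 6: empty(C) -> (A=0 B=7 C=0)
Step 7: empty(B) -> (A=0 B=0 C=0)
Step 8: fill(C) -> (A=0 B=0 C=11)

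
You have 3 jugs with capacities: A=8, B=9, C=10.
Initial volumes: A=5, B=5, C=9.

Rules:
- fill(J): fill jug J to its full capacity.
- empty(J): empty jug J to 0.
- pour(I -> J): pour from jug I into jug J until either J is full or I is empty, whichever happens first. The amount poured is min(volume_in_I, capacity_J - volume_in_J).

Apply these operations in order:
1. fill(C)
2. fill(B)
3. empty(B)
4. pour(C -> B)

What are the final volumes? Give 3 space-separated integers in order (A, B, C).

Step 1: fill(C) -> (A=5 B=5 C=10)
Step 2: fill(B) -> (A=5 B=9 C=10)
Step 3: empty(B) -> (A=5 B=0 C=10)
Step 4: pour(C -> B) -> (A=5 B=9 C=1)

Answer: 5 9 1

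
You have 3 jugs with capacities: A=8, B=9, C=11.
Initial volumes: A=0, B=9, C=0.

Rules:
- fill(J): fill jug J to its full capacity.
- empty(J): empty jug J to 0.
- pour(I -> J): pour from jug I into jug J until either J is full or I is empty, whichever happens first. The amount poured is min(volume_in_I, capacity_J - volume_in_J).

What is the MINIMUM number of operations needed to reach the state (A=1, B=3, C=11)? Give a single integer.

BFS from (A=0, B=9, C=0). One shortest path:
  1. fill(C) -> (A=0 B=9 C=11)
  2. pour(B -> A) -> (A=8 B=1 C=11)
  3. empty(A) -> (A=0 B=1 C=11)
  4. pour(C -> A) -> (A=8 B=1 C=3)
  5. empty(A) -> (A=0 B=1 C=3)
  6. pour(B -> A) -> (A=1 B=0 C=3)
  7. pour(C -> B) -> (A=1 B=3 C=0)
  8. fill(C) -> (A=1 B=3 C=11)
Reached target in 8 moves.

Answer: 8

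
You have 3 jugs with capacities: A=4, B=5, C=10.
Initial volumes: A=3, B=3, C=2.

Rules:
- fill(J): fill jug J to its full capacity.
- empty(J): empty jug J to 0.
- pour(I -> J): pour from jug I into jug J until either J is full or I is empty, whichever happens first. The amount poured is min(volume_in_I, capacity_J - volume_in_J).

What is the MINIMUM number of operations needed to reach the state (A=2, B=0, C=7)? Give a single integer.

BFS from (A=3, B=3, C=2). One shortest path:
  1. fill(A) -> (A=4 B=3 C=2)
  2. pour(A -> B) -> (A=2 B=5 C=2)
  3. pour(B -> C) -> (A=2 B=0 C=7)
Reached target in 3 moves.

Answer: 3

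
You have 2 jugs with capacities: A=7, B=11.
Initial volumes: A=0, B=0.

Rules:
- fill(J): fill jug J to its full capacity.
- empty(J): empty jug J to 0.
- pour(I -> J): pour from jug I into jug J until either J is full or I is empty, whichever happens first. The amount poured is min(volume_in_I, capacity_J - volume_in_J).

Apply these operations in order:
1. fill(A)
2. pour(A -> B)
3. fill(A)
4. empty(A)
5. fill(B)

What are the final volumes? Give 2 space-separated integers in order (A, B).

Answer: 0 11

Derivation:
Step 1: fill(A) -> (A=7 B=0)
Step 2: pour(A -> B) -> (A=0 B=7)
Step 3: fill(A) -> (A=7 B=7)
Step 4: empty(A) -> (A=0 B=7)
Step 5: fill(B) -> (A=0 B=11)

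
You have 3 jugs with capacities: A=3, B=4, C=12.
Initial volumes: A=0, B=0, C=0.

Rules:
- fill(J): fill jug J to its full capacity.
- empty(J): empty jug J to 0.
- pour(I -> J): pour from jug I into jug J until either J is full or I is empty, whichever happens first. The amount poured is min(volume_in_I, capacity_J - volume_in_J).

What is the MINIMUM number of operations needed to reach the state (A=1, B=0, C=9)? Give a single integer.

BFS from (A=0, B=0, C=0). One shortest path:
  1. fill(B) -> (A=0 B=4 C=0)
  2. fill(C) -> (A=0 B=4 C=12)
  3. pour(B -> A) -> (A=3 B=1 C=12)
  4. empty(A) -> (A=0 B=1 C=12)
  5. pour(C -> A) -> (A=3 B=1 C=9)
  6. empty(A) -> (A=0 B=1 C=9)
  7. pour(B -> A) -> (A=1 B=0 C=9)
Reached target in 7 moves.

Answer: 7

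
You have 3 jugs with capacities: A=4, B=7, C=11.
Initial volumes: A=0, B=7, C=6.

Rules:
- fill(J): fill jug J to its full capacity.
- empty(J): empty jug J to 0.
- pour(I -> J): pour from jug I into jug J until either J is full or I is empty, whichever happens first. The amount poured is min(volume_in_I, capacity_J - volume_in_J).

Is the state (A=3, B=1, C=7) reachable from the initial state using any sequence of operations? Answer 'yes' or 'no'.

BFS explored all 300 reachable states.
Reachable set includes: (0,0,0), (0,0,1), (0,0,2), (0,0,3), (0,0,4), (0,0,5), (0,0,6), (0,0,7), (0,0,8), (0,0,9), (0,0,10), (0,0,11) ...
Target (A=3, B=1, C=7) not in reachable set → no.

Answer: no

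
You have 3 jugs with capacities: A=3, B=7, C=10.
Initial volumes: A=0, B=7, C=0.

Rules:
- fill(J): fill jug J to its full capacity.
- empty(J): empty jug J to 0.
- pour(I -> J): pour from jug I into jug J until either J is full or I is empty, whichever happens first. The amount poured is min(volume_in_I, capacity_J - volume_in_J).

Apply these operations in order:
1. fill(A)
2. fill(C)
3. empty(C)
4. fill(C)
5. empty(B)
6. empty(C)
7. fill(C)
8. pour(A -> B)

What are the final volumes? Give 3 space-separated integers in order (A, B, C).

Step 1: fill(A) -> (A=3 B=7 C=0)
Step 2: fill(C) -> (A=3 B=7 C=10)
Step 3: empty(C) -> (A=3 B=7 C=0)
Step 4: fill(C) -> (A=3 B=7 C=10)
Step 5: empty(B) -> (A=3 B=0 C=10)
Step 6: empty(C) -> (A=3 B=0 C=0)
Step 7: fill(C) -> (A=3 B=0 C=10)
Step 8: pour(A -> B) -> (A=0 B=3 C=10)

Answer: 0 3 10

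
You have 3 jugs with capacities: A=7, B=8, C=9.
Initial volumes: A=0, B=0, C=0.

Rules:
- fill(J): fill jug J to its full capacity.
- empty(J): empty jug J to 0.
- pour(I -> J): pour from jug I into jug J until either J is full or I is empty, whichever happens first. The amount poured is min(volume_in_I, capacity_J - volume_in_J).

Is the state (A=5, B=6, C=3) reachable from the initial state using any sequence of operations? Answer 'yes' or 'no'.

Answer: no

Derivation:
BFS explored all 384 reachable states.
Reachable set includes: (0,0,0), (0,0,1), (0,0,2), (0,0,3), (0,0,4), (0,0,5), (0,0,6), (0,0,7), (0,0,8), (0,0,9), (0,1,0), (0,1,1) ...
Target (A=5, B=6, C=3) not in reachable set → no.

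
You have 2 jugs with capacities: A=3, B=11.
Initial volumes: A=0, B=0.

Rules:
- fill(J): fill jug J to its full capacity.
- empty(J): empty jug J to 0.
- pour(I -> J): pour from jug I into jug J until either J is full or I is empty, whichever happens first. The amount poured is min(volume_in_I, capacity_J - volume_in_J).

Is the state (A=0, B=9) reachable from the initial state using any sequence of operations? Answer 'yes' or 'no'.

BFS from (A=0, B=0):
  1. fill(A) -> (A=3 B=0)
  2. pour(A -> B) -> (A=0 B=3)
  3. fill(A) -> (A=3 B=3)
  4. pour(A -> B) -> (A=0 B=6)
  5. fill(A) -> (A=3 B=6)
  6. pour(A -> B) -> (A=0 B=9)
Target reached → yes.

Answer: yes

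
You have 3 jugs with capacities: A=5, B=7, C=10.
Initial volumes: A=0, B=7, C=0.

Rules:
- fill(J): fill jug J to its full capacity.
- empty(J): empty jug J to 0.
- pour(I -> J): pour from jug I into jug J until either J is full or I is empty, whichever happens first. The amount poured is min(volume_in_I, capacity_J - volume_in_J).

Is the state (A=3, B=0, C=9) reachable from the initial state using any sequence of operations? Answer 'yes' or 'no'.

Answer: yes

Derivation:
BFS from (A=0, B=7, C=0):
  1. fill(A) -> (A=5 B=7 C=0)
  2. pour(B -> C) -> (A=5 B=0 C=7)
  3. pour(A -> B) -> (A=0 B=5 C=7)
  4. pour(C -> A) -> (A=5 B=5 C=2)
  5. pour(A -> B) -> (A=3 B=7 C=2)
  6. pour(B -> C) -> (A=3 B=0 C=9)
Target reached → yes.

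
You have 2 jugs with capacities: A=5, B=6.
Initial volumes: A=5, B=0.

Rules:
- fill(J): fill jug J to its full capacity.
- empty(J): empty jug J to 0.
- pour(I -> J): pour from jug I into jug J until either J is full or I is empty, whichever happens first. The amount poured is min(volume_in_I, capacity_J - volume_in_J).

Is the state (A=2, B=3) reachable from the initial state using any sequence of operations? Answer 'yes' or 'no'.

Answer: no

Derivation:
BFS explored all 22 reachable states.
Reachable set includes: (0,0), (0,1), (0,2), (0,3), (0,4), (0,5), (0,6), (1,0), (1,6), (2,0), (2,6), (3,0) ...
Target (A=2, B=3) not in reachable set → no.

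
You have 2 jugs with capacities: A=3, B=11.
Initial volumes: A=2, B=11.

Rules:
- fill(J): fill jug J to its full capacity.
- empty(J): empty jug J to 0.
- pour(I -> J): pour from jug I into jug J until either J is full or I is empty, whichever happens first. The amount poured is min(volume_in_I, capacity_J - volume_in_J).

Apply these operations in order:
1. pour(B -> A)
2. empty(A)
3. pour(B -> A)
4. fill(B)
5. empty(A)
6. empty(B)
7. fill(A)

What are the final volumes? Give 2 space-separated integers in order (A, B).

Step 1: pour(B -> A) -> (A=3 B=10)
Step 2: empty(A) -> (A=0 B=10)
Step 3: pour(B -> A) -> (A=3 B=7)
Step 4: fill(B) -> (A=3 B=11)
Step 5: empty(A) -> (A=0 B=11)
Step 6: empty(B) -> (A=0 B=0)
Step 7: fill(A) -> (A=3 B=0)

Answer: 3 0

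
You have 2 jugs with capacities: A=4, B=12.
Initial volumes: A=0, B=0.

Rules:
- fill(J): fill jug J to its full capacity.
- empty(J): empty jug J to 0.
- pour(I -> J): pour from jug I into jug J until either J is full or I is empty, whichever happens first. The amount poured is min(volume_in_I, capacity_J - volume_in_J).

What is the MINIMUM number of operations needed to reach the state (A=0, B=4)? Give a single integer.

BFS from (A=0, B=0). One shortest path:
  1. fill(A) -> (A=4 B=0)
  2. pour(A -> B) -> (A=0 B=4)
Reached target in 2 moves.

Answer: 2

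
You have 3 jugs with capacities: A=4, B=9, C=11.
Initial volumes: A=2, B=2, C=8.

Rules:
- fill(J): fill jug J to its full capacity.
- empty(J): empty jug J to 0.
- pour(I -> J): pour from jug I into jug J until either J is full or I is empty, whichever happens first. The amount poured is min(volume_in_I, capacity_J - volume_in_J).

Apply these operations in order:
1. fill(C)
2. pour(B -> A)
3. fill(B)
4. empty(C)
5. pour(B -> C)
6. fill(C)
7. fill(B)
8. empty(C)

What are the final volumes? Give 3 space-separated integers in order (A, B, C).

Answer: 4 9 0

Derivation:
Step 1: fill(C) -> (A=2 B=2 C=11)
Step 2: pour(B -> A) -> (A=4 B=0 C=11)
Step 3: fill(B) -> (A=4 B=9 C=11)
Step 4: empty(C) -> (A=4 B=9 C=0)
Step 5: pour(B -> C) -> (A=4 B=0 C=9)
Step 6: fill(C) -> (A=4 B=0 C=11)
Step 7: fill(B) -> (A=4 B=9 C=11)
Step 8: empty(C) -> (A=4 B=9 C=0)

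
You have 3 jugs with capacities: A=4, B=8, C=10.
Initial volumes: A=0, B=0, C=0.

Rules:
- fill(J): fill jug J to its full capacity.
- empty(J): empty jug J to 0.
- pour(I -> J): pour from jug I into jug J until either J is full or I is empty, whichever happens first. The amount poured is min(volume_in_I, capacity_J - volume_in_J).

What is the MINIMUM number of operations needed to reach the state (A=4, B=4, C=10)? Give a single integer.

Answer: 3

Derivation:
BFS from (A=0, B=0, C=0). One shortest path:
  1. fill(B) -> (A=0 B=8 C=0)
  2. fill(C) -> (A=0 B=8 C=10)
  3. pour(B -> A) -> (A=4 B=4 C=10)
Reached target in 3 moves.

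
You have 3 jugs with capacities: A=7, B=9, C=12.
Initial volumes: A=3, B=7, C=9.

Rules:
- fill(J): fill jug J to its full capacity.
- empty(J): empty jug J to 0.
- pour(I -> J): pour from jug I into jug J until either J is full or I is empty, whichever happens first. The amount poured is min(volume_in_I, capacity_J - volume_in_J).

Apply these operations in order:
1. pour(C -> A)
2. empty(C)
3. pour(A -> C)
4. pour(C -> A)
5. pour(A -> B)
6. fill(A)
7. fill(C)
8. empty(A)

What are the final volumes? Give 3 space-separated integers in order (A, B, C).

Step 1: pour(C -> A) -> (A=7 B=7 C=5)
Step 2: empty(C) -> (A=7 B=7 C=0)
Step 3: pour(A -> C) -> (A=0 B=7 C=7)
Step 4: pour(C -> A) -> (A=7 B=7 C=0)
Step 5: pour(A -> B) -> (A=5 B=9 C=0)
Step 6: fill(A) -> (A=7 B=9 C=0)
Step 7: fill(C) -> (A=7 B=9 C=12)
Step 8: empty(A) -> (A=0 B=9 C=12)

Answer: 0 9 12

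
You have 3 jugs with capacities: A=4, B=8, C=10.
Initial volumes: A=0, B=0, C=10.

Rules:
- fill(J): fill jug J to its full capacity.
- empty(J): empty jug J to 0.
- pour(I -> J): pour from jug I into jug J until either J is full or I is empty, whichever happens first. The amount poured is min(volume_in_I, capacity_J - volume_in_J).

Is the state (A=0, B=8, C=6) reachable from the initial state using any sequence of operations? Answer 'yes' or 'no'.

Answer: yes

Derivation:
BFS from (A=0, B=0, C=10):
  1. fill(A) -> (A=4 B=0 C=10)
  2. pour(A -> B) -> (A=0 B=4 C=10)
  3. pour(C -> B) -> (A=0 B=8 C=6)
Target reached → yes.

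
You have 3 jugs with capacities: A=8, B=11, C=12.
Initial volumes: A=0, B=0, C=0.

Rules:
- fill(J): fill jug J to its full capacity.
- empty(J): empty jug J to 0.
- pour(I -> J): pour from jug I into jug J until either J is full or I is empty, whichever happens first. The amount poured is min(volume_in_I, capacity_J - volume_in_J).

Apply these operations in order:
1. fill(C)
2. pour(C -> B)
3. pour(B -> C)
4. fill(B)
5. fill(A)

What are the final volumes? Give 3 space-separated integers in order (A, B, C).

Step 1: fill(C) -> (A=0 B=0 C=12)
Step 2: pour(C -> B) -> (A=0 B=11 C=1)
Step 3: pour(B -> C) -> (A=0 B=0 C=12)
Step 4: fill(B) -> (A=0 B=11 C=12)
Step 5: fill(A) -> (A=8 B=11 C=12)

Answer: 8 11 12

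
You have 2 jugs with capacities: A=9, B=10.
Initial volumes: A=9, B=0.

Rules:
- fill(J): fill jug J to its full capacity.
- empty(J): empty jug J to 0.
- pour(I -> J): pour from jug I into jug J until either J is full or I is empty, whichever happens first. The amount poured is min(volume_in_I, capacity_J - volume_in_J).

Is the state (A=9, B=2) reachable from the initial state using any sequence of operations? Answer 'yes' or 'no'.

BFS from (A=9, B=0):
  1. empty(A) -> (A=0 B=0)
  2. fill(B) -> (A=0 B=10)
  3. pour(B -> A) -> (A=9 B=1)
  4. empty(A) -> (A=0 B=1)
  5. pour(B -> A) -> (A=1 B=0)
  6. fill(B) -> (A=1 B=10)
  7. pour(B -> A) -> (A=9 B=2)
Target reached → yes.

Answer: yes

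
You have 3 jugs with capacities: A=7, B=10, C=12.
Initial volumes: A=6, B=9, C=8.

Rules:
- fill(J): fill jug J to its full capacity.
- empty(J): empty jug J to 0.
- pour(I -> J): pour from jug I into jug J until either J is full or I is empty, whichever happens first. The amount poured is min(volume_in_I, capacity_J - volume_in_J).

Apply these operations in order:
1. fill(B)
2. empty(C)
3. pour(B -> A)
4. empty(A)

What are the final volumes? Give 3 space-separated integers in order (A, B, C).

Step 1: fill(B) -> (A=6 B=10 C=8)
Step 2: empty(C) -> (A=6 B=10 C=0)
Step 3: pour(B -> A) -> (A=7 B=9 C=0)
Step 4: empty(A) -> (A=0 B=9 C=0)

Answer: 0 9 0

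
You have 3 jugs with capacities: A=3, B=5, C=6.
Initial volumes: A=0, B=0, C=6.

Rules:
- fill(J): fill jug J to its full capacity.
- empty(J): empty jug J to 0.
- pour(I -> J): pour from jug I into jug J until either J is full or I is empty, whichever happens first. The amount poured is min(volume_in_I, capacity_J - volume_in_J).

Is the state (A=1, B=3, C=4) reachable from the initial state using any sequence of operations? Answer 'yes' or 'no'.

BFS explored all 128 reachable states.
Reachable set includes: (0,0,0), (0,0,1), (0,0,2), (0,0,3), (0,0,4), (0,0,5), (0,0,6), (0,1,0), (0,1,1), (0,1,2), (0,1,3), (0,1,4) ...
Target (A=1, B=3, C=4) not in reachable set → no.

Answer: no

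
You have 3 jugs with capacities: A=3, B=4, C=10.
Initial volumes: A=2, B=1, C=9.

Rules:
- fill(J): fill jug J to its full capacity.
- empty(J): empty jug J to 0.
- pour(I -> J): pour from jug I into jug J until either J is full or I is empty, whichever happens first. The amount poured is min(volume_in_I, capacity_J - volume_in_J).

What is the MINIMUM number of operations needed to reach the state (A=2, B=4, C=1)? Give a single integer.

BFS from (A=2, B=1, C=9). One shortest path:
  1. empty(C) -> (A=2 B=1 C=0)
  2. pour(B -> C) -> (A=2 B=0 C=1)
  3. fill(B) -> (A=2 B=4 C=1)
Reached target in 3 moves.

Answer: 3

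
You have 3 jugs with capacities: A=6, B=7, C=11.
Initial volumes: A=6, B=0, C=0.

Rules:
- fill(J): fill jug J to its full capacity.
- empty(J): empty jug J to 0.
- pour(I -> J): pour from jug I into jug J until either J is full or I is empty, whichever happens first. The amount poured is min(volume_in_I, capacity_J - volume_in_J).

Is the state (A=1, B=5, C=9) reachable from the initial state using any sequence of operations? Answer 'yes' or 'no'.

Answer: no

Derivation:
BFS explored all 372 reachable states.
Reachable set includes: (0,0,0), (0,0,1), (0,0,2), (0,0,3), (0,0,4), (0,0,5), (0,0,6), (0,0,7), (0,0,8), (0,0,9), (0,0,10), (0,0,11) ...
Target (A=1, B=5, C=9) not in reachable set → no.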